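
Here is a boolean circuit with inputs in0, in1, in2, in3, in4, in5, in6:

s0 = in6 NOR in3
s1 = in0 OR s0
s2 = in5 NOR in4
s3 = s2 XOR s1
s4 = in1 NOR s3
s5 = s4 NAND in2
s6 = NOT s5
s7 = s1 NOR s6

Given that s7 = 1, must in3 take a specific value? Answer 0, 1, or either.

Both values of in3 occur among assignments with s7 = 1:
  in3=0: in0=0, in1=0, in2=0, in3=0, in4=0, in5=0, in6=1
  in3=1: in0=0, in1=0, in2=0, in3=1, in4=0, in5=0, in6=0

either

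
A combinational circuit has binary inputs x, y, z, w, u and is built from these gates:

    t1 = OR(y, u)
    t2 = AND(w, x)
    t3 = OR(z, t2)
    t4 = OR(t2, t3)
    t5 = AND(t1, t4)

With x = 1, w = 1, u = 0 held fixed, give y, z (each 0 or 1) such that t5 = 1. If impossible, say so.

y=1 z=0

Check with x = 1, w = 1, u = 0 and y=1, z=0:
t1 = OR(y, u) = OR(1, 0) = 1
t2 = AND(w, x) = AND(1, 1) = 1
t3 = OR(z, t2) = OR(0, 1) = 1
t4 = OR(t2, t3) = OR(1, 1) = 1
t5 = AND(t1, t4) = AND(1, 1) = 1
So t5 = 1.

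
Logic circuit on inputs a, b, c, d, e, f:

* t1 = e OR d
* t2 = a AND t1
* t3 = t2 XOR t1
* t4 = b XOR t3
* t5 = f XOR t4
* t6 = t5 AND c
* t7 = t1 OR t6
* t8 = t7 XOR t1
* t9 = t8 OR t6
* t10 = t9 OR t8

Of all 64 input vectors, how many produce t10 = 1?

t10 = t9 OR t8 must be 1, so at least one of t9, t8 is 1.
Enumerating the 64 input combinations, 16 give t10 = 1 and 48 give t10 = 0.

16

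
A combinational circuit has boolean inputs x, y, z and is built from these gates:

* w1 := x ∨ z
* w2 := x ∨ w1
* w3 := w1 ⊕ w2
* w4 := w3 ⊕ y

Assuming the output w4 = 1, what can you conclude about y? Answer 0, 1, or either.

1

w4 = w3 ⊕ y must be 1, so w3 and y differ.
Every assignment with w4 = 1 has y = 1; there are 4 such assignment(s).
  x=0, y=1, z=0
  x=0, y=1, z=1
  x=1, y=1, z=0
  x=1, y=1, z=1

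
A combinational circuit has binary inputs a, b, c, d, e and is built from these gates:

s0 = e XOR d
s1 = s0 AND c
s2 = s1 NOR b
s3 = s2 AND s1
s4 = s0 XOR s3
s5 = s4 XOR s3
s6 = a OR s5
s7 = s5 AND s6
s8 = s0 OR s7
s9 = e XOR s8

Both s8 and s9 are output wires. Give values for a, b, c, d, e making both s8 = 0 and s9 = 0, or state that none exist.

a=1, b=0, c=0, d=0, e=0

Check with a=1, b=0, c=0, d=0, e=0:
s0 = e XOR d = 0 XOR 0 = 0
s1 = s0 AND c = 0 AND 0 = 0
s2 = s1 NOR b = 0 NOR 0 = 1
s3 = s2 AND s1 = 1 AND 0 = 0
s4 = s0 XOR s3 = 0 XOR 0 = 0
s5 = s4 XOR s3 = 0 XOR 0 = 0
s6 = a OR s5 = 1 OR 0 = 1
s7 = s5 AND s6 = 0 AND 1 = 0
s8 = s0 OR s7 = 0 OR 0 = 0
s9 = e XOR s8 = 0 XOR 0 = 0
So s8 = 0 and s9 = 0.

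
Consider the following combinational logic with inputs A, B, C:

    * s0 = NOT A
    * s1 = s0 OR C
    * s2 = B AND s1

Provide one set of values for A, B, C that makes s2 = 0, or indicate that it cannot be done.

s2 = B AND s1 must be 0, so at least one of B, s1 is 0.
Check with A=1, B=1, C=0:
s0 = NOT A = NOT 1 = 0
s1 = s0 OR C = 0 OR 0 = 0
s2 = B AND s1 = 1 AND 0 = 0
So s2 = 0 as required.

A=1, B=1, C=0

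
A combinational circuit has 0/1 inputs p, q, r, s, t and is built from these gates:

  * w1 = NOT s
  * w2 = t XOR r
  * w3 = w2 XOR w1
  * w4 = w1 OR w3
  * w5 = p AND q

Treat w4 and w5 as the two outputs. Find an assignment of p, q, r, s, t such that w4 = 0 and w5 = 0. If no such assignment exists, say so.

p=0, q=1, r=1, s=1, t=1

Check with p=0, q=1, r=1, s=1, t=1:
w1 = NOT s = NOT 1 = 0
w2 = t XOR r = 1 XOR 1 = 0
w3 = w2 XOR w1 = 0 XOR 0 = 0
w4 = w1 OR w3 = 0 OR 0 = 0
w5 = p AND q = 0 AND 1 = 0
So w4 = 0 and w5 = 0.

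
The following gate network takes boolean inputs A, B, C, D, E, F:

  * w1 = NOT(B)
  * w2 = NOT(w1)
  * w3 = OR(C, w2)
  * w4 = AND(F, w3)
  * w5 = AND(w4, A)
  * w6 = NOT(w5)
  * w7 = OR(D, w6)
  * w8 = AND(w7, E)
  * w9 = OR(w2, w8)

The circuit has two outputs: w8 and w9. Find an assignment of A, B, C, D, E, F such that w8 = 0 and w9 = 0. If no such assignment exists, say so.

Check with A=1 B=0 C=1 D=0 E=1 F=1:
w1 = NOT(B) = NOT 0 = 1
w2 = NOT(w1) = NOT 1 = 0
w3 = OR(C, w2) = OR(1, 0) = 1
w4 = AND(F, w3) = AND(1, 1) = 1
w5 = AND(w4, A) = AND(1, 1) = 1
w6 = NOT(w5) = NOT 1 = 0
w7 = OR(D, w6) = OR(0, 0) = 0
w8 = AND(w7, E) = AND(0, 1) = 0
w9 = OR(w2, w8) = OR(0, 0) = 0
So w8 = 0 and w9 = 0.

A=1 B=0 C=1 D=0 E=1 F=1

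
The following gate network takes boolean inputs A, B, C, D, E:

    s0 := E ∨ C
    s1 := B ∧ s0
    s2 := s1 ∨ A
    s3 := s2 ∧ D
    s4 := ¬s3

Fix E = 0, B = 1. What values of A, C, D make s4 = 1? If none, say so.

A=0 C=0 D=1

s4 = ¬s3 must be 1, so s3 = 0.
s3 = s2 ∧ D must be 0, so at least one of s2, D is 0.
Check with E = 0, B = 1 and A=0, C=0, D=1:
s0 = E ∨ C = 0 ∨ 0 = 0
s1 = B ∧ s0 = 1 ∧ 0 = 0
s2 = s1 ∨ A = 0 ∨ 0 = 0
s3 = s2 ∧ D = 0 ∧ 1 = 0
s4 = ¬s3 = ¬0 = 1
So s4 = 1.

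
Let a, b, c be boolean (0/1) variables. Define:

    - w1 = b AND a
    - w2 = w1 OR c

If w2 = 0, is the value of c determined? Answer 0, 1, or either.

0

w2 = w1 OR c must be 0, so both w1 = 0 and c = 0.
Every assignment with w2 = 0 has c = 0; there are 3 such assignment(s).
  a=0, b=0, c=0
  a=0, b=1, c=0
  a=1, b=0, c=0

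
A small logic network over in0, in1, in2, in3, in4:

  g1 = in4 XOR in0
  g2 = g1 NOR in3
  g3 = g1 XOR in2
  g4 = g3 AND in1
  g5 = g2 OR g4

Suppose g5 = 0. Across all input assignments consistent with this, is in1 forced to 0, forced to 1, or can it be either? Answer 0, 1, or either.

either

Both values of in1 occur among assignments with g5 = 0:
  in1=0: in0=0, in1=0, in2=0, in3=0, in4=1
  in1=1: in0=0, in1=1, in2=0, in3=1, in4=0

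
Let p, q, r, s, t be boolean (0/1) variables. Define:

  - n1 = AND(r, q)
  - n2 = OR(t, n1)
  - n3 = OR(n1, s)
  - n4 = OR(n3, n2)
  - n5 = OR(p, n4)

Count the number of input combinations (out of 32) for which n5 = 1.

29

n5 = OR(p, n4) must be 1, so at least one of p, n4 is 1.
Enumerating the 32 input combinations, 29 give n5 = 1 and 3 give n5 = 0.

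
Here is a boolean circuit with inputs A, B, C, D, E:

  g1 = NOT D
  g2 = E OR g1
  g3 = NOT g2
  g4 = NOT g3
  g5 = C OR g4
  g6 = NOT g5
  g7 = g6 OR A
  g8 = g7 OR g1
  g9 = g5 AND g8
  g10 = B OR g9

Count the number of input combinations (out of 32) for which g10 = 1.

27

g10 = B OR g9 must be 1, so at least one of B, g9 is 1.
Enumerating the 32 input combinations, 27 give g10 = 1 and 5 give g10 = 0.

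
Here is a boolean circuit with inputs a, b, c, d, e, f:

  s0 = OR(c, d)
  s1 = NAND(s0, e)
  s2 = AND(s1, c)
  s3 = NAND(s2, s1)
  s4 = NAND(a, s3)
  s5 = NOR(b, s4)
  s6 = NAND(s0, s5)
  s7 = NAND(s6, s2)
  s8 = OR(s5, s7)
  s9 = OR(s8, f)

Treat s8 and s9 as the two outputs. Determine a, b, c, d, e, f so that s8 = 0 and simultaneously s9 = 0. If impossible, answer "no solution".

a=0, b=1, c=1, d=0, e=0, f=0

Check with a=0, b=1, c=1, d=0, e=0, f=0:
s0 = OR(c, d) = OR(1, 0) = 1
s1 = NAND(s0, e) = NAND(1, 0) = 1
s2 = AND(s1, c) = AND(1, 1) = 1
s3 = NAND(s2, s1) = NAND(1, 1) = 0
s4 = NAND(a, s3) = NAND(0, 0) = 1
s5 = NOR(b, s4) = NOR(1, 1) = 0
s6 = NAND(s0, s5) = NAND(1, 0) = 1
s7 = NAND(s6, s2) = NAND(1, 1) = 0
s8 = OR(s5, s7) = OR(0, 0) = 0
s9 = OR(s8, f) = OR(0, 0) = 0
So s8 = 0 and s9 = 0.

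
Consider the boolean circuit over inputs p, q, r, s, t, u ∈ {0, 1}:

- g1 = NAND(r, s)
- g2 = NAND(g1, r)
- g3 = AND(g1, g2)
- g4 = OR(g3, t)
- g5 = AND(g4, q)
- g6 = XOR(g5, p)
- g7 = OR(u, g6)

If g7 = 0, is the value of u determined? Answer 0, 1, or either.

0

g7 = OR(u, g6) must be 0, so both u = 0 and g6 = 0.
Every assignment with g7 = 0 has u = 0; there are 16 such assignment(s).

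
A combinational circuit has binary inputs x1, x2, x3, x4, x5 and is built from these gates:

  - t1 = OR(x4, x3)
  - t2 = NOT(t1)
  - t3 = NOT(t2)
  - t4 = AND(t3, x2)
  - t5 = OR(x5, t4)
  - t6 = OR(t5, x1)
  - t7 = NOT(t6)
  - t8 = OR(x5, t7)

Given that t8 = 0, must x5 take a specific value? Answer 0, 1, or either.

t8 = OR(x5, t7) must be 0, so both x5 = 0 and t7 = 0.
t7 = NOT(t6) must be 0, so t6 = 1.
Every assignment with t8 = 0 has x5 = 0; there are 11 such assignment(s).

0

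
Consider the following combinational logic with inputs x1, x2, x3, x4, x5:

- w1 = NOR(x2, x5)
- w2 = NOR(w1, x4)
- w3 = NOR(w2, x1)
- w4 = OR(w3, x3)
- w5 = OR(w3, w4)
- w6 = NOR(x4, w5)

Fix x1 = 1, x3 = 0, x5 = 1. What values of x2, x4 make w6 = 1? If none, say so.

w6 = NOR(x4, w5) must be 1, so both x4 = 0 and w5 = 0.
w5 = OR(w3, w4) must be 0, so both w3 = 0 and w4 = 0.
Check with x1 = 1, x3 = 0, x5 = 1 and x2=0, x4=0:
w1 = NOR(x2, x5) = NOR(0, 1) = 0
w2 = NOR(w1, x4) = NOR(0, 0) = 1
w3 = NOR(w2, x1) = NOR(1, 1) = 0
w4 = OR(w3, x3) = OR(0, 0) = 0
w5 = OR(w3, w4) = OR(0, 0) = 0
w6 = NOR(x4, w5) = NOR(0, 0) = 1
So w6 = 1.

x2=0, x4=0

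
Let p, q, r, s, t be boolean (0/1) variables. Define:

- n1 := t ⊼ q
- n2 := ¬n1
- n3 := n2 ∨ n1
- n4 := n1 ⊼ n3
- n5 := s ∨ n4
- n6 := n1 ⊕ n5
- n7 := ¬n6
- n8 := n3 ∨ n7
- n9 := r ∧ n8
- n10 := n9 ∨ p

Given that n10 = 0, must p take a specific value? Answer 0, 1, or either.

0

n10 = n9 ∨ p must be 0, so both n9 = 0 and p = 0.
n9 = r ∧ n8 must be 0, so at least one of r, n8 is 0.
Every assignment with n10 = 0 has p = 0; there are 8 such assignment(s).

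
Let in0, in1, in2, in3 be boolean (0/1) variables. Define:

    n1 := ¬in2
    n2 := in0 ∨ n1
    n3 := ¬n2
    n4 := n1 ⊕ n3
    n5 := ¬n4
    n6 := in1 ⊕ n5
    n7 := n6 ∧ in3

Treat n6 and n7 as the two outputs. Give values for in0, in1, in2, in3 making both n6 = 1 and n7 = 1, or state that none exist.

in0=0, in1=1, in2=0, in3=1

Check with in0=0, in1=1, in2=0, in3=1:
n1 = ¬in2 = ¬0 = 1
n2 = in0 ∨ n1 = 0 ∨ 1 = 1
n3 = ¬n2 = ¬1 = 0
n4 = n1 ⊕ n3 = 1 ⊕ 0 = 1
n5 = ¬n4 = ¬1 = 0
n6 = in1 ⊕ n5 = 1 ⊕ 0 = 1
n7 = n6 ∧ in3 = 1 ∧ 1 = 1
So n6 = 1 and n7 = 1.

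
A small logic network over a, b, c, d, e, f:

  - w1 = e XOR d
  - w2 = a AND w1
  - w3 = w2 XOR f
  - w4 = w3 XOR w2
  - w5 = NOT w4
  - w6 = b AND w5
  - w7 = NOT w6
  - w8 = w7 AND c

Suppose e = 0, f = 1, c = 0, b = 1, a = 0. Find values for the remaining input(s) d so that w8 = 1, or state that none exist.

no solution exists

With e = 0, f = 1, c = 0, b = 1, a = 0 fixed, none of the 2 settings of d give w8 = 1.
For example, with d=1:
w1 = e XOR d = 0 XOR 1 = 1
w2 = a AND w1 = 0 AND 1 = 0
w3 = w2 XOR f = 0 XOR 1 = 1
w4 = w3 XOR w2 = 1 XOR 0 = 1
w5 = NOT w4 = NOT 1 = 0
w6 = b AND w5 = 1 AND 0 = 0
w7 = NOT w6 = NOT 0 = 1
w8 = w7 AND c = 1 AND 0 = 0
giving w8 = 0 ≠ 1.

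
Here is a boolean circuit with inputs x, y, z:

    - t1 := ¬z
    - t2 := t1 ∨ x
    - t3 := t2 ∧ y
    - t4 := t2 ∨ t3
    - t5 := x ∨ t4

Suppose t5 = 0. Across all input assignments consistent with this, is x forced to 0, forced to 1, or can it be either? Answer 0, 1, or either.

t5 = x ∨ t4 must be 0, so both x = 0 and t4 = 0.
t4 = t2 ∨ t3 must be 0, so both t2 = 0 and t3 = 0.
t2 = t1 ∨ x must be 0, so both t1 = 0 and x = 0.
Every assignment with t5 = 0 has x = 0; there are 2 such assignment(s).
  x=0, y=0, z=1
  x=0, y=1, z=1

0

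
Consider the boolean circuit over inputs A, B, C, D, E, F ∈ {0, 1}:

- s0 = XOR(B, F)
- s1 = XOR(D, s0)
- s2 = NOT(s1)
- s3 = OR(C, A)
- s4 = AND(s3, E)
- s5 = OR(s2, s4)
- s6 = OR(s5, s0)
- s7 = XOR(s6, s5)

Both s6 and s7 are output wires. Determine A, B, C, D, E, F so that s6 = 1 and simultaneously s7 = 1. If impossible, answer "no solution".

A=1, B=0, C=0, D=0, E=0, F=1

Check with A=1, B=0, C=0, D=0, E=0, F=1:
s0 = XOR(B, F) = XOR(0, 1) = 1
s1 = XOR(D, s0) = XOR(0, 1) = 1
s2 = NOT(s1) = NOT 1 = 0
s3 = OR(C, A) = OR(0, 1) = 1
s4 = AND(s3, E) = AND(1, 0) = 0
s5 = OR(s2, s4) = OR(0, 0) = 0
s6 = OR(s5, s0) = OR(0, 1) = 1
s7 = XOR(s6, s5) = XOR(1, 0) = 1
So s6 = 1 and s7 = 1.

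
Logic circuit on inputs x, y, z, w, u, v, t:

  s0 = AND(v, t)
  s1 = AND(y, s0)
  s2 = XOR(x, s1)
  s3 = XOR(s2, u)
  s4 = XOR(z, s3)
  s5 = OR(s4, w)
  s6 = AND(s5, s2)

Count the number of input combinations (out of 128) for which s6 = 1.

48

s6 = AND(s5, s2) must be 1, so both s5 = 1 and s2 = 1.
s5 = OR(s4, w) must be 1, so at least one of s4, w is 1.
s2 = XOR(x, s1) must be 1, so x and s1 differ.
Enumerating the 128 input combinations, 48 give s6 = 1 and 80 give s6 = 0.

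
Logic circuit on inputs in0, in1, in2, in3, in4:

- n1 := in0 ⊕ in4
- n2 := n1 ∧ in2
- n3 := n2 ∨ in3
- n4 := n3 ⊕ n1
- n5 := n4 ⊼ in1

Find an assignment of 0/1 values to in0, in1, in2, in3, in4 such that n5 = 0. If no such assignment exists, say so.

in0=0, in1=1, in2=0, in3=1, in4=0

Check with in0=0, in1=1, in2=0, in3=1, in4=0:
n1 = in0 ⊕ in4 = 0 ⊕ 0 = 0
n2 = n1 ∧ in2 = 0 ∧ 0 = 0
n3 = n2 ∨ in3 = 0 ∨ 1 = 1
n4 = n3 ⊕ n1 = 1 ⊕ 0 = 1
n5 = n4 ⊼ in1 = 1 ⊼ 1 = 0
So n5 = 0 as required.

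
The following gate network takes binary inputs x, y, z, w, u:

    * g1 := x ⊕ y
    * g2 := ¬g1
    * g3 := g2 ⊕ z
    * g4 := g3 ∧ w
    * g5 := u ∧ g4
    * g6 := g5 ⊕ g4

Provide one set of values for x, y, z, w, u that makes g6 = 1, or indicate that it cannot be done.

g6 = g5 ⊕ g4 must be 1, so g5 and g4 differ.
Check with x=0, y=0, z=0, w=1, u=0:
g1 = x ⊕ y = 0 ⊕ 0 = 0
g2 = ¬g1 = ¬0 = 1
g3 = g2 ⊕ z = 1 ⊕ 0 = 1
g4 = g3 ∧ w = 1 ∧ 1 = 1
g5 = u ∧ g4 = 0 ∧ 1 = 0
g6 = g5 ⊕ g4 = 0 ⊕ 1 = 1
So g6 = 1 as required.

x=0, y=0, z=0, w=1, u=0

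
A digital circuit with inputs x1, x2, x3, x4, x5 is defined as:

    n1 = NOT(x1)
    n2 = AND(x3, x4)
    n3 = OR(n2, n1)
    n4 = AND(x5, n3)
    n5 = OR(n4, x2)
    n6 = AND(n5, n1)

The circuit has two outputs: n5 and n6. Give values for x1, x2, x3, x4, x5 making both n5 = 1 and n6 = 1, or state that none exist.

Check with x1=0, x2=1, x3=1, x4=1, x5=0:
n1 = NOT(x1) = NOT 0 = 1
n2 = AND(x3, x4) = AND(1, 1) = 1
n3 = OR(n2, n1) = OR(1, 1) = 1
n4 = AND(x5, n3) = AND(0, 1) = 0
n5 = OR(n4, x2) = OR(0, 1) = 1
n6 = AND(n5, n1) = AND(1, 1) = 1
So n5 = 1 and n6 = 1.

x1=0, x2=1, x3=1, x4=1, x5=0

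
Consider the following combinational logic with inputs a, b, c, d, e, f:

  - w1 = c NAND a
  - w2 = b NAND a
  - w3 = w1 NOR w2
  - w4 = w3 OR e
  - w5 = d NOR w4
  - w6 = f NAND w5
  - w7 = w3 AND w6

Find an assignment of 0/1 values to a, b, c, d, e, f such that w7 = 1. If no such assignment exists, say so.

a=1 b=1 c=1 d=0 e=1 f=1

w7 = w3 AND w6 must be 1, so both w3 = 1 and w6 = 1.
w3 = w1 NOR w2 must be 1, so both w1 = 0 and w2 = 0.
w6 = f NAND w5 must be 1, so at least one of f, w5 is 0.
Check with a=1 b=1 c=1 d=0 e=1 f=1:
w1 = c NAND a = 1 NAND 1 = 0
w2 = b NAND a = 1 NAND 1 = 0
w3 = w1 NOR w2 = 0 NOR 0 = 1
w4 = w3 OR e = 1 OR 1 = 1
w5 = d NOR w4 = 0 NOR 1 = 0
w6 = f NAND w5 = 1 NAND 0 = 1
w7 = w3 AND w6 = 1 AND 1 = 1
So w7 = 1 as required.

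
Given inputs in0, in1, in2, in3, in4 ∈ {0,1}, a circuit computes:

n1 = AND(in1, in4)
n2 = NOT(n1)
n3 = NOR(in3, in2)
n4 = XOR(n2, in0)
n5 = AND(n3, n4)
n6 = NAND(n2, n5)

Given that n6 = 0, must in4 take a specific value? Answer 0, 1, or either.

Both values of in4 occur among assignments with n6 = 0:
  in4=0: in0=0, in1=0, in2=0, in3=0, in4=0
  in4=1: in0=0, in1=0, in2=0, in3=0, in4=1

either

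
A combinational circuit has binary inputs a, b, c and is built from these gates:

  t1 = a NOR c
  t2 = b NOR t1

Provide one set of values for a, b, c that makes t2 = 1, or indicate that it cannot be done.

a=0, b=0, c=1

Check with a=0, b=0, c=1:
t1 = a NOR c = 0 NOR 1 = 0
t2 = b NOR t1 = 0 NOR 0 = 1
So t2 = 1 as required.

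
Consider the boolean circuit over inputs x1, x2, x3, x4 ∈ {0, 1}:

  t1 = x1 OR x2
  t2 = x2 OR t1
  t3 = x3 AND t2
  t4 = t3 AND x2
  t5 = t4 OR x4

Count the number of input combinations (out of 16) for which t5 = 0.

6

t5 = t4 OR x4 must be 0, so both t4 = 0 and x4 = 0.
t4 = t3 AND x2 must be 0, so at least one of t3, x2 is 0.
Satisfying assignments:
  x1=0, x2=0, x3=0, x4=0
  x1=0, x2=0, x3=1, x4=0
  x1=0, x2=1, x3=0, x4=0
  x1=1, x2=0, x3=0, x4=0
  x1=1, x2=0, x3=1, x4=0
  x1=1, x2=1, x3=0, x4=0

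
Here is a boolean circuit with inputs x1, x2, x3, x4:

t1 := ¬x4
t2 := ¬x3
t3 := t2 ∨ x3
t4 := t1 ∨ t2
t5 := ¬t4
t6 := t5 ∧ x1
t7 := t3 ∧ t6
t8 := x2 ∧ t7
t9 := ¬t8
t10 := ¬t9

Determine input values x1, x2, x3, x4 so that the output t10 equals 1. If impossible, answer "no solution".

t10 = ¬t9 must be 1, so t9 = 0.
t9 = ¬t8 must be 0, so t8 = 1.
Check with x1=1, x2=1, x3=1, x4=1:
t1 = ¬x4 = ¬1 = 0
t2 = ¬x3 = ¬1 = 0
t3 = t2 ∨ x3 = 0 ∨ 1 = 1
t4 = t1 ∨ t2 = 0 ∨ 0 = 0
t5 = ¬t4 = ¬0 = 1
t6 = t5 ∧ x1 = 1 ∧ 1 = 1
t7 = t3 ∧ t6 = 1 ∧ 1 = 1
t8 = x2 ∧ t7 = 1 ∧ 1 = 1
t9 = ¬t8 = ¬1 = 0
t10 = ¬t9 = ¬0 = 1
So t10 = 1 as required.

x1=1, x2=1, x3=1, x4=1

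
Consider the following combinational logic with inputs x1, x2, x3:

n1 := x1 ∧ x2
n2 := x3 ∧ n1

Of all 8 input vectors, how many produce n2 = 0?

7

n2 = x3 ∧ n1 must be 0, so at least one of x3, n1 is 0.
Enumerating the 8 input combinations, 7 give n2 = 0 and 1 give n2 = 1.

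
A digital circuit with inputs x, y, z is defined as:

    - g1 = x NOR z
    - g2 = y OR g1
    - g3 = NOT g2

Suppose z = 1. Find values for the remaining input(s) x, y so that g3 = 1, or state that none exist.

x=1, y=0

g3 = NOT g2 must be 1, so g2 = 0.
g2 = y OR g1 must be 0, so both y = 0 and g1 = 0.
Check with z = 1 and x=1, y=0:
g1 = x NOR z = 1 NOR 1 = 0
g2 = y OR g1 = 0 OR 0 = 0
g3 = NOT g2 = NOT 0 = 1
So g3 = 1.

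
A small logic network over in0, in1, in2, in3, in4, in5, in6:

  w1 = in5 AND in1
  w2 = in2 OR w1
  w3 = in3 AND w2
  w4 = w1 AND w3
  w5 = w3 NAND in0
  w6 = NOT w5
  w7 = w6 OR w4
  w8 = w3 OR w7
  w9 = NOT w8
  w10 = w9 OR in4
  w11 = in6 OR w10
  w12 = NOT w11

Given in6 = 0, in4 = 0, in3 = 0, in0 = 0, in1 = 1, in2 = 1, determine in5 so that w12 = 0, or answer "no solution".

Check with in6 = 0, in4 = 0, in3 = 0, in0 = 0, in1 = 1, in2 = 1 and in5=1:
w1 = in5 AND in1 = 1 AND 1 = 1
w2 = in2 OR w1 = 1 OR 1 = 1
w3 = in3 AND w2 = 0 AND 1 = 0
w4 = w1 AND w3 = 1 AND 0 = 0
w5 = w3 NAND in0 = 0 NAND 0 = 1
w6 = NOT w5 = NOT 1 = 0
w7 = w6 OR w4 = 0 OR 0 = 0
w8 = w3 OR w7 = 0 OR 0 = 0
w9 = NOT w8 = NOT 0 = 1
w10 = w9 OR in4 = 1 OR 0 = 1
w11 = in6 OR w10 = 0 OR 1 = 1
w12 = NOT w11 = NOT 1 = 0
So w12 = 0.

in5=1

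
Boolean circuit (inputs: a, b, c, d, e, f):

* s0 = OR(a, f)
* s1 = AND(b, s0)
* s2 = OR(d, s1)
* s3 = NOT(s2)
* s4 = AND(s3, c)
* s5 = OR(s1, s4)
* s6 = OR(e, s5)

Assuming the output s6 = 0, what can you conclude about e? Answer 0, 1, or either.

0

s6 = OR(e, s5) must be 0, so both e = 0 and s5 = 0.
s5 = OR(s1, s4) must be 0, so both s1 = 0 and s4 = 0.
Every assignment with s6 = 0 has e = 0; there are 15 such assignment(s).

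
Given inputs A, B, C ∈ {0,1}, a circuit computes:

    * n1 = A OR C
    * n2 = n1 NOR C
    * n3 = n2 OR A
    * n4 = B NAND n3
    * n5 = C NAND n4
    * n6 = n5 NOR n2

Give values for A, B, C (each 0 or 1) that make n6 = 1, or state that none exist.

n6 = n5 NOR n2 must be 1, so both n5 = 0 and n2 = 0.
n5 = C NAND n4 must be 0, so both C = 1 and n4 = 1.
n2 = n1 NOR C must be 0, so at least one of n1, C is 1.
Check with A=0, B=1, C=1:
n1 = A OR C = 0 OR 1 = 1
n2 = n1 NOR C = 1 NOR 1 = 0
n3 = n2 OR A = 0 OR 0 = 0
n4 = B NAND n3 = 1 NAND 0 = 1
n5 = C NAND n4 = 1 NAND 1 = 0
n6 = n5 NOR n2 = 0 NOR 0 = 1
So n6 = 1 as required.

A=0, B=1, C=1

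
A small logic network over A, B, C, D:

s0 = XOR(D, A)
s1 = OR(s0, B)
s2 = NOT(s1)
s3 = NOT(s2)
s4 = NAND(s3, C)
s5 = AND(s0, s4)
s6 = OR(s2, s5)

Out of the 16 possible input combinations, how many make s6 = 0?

s6 = OR(s2, s5) must be 0, so both s2 = 0 and s5 = 0.
s2 = NOT(s1) must be 0, so s1 = 1.
Enumerating the 16 input combinations, 8 give s6 = 0 and 8 give s6 = 1.

8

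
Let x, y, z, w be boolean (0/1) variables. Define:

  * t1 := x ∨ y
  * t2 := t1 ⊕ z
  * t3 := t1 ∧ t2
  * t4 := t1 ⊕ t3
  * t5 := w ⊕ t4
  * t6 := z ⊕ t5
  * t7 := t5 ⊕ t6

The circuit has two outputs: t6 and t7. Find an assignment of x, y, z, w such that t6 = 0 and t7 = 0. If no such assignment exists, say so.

x=0 y=0 z=0 w=0

Check with x=0 y=0 z=0 w=0:
t1 = x ∨ y = 0 ∨ 0 = 0
t2 = t1 ⊕ z = 0 ⊕ 0 = 0
t3 = t1 ∧ t2 = 0 ∧ 0 = 0
t4 = t1 ⊕ t3 = 0 ⊕ 0 = 0
t5 = w ⊕ t4 = 0 ⊕ 0 = 0
t6 = z ⊕ t5 = 0 ⊕ 0 = 0
t7 = t5 ⊕ t6 = 0 ⊕ 0 = 0
So t6 = 0 and t7 = 0.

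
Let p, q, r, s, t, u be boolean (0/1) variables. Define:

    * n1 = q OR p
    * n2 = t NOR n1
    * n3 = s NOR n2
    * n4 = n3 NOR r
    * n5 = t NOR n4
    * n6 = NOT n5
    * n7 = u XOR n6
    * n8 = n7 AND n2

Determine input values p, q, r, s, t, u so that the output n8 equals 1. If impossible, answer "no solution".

n8 = n7 AND n2 must be 1, so both n7 = 1 and n2 = 1.
n7 = u XOR n6 must be 1, so u and n6 differ.
n2 = t NOR n1 must be 1, so both t = 0 and n1 = 0.
Check with p=0, q=0, r=0, s=1, t=0, u=0:
n1 = q OR p = 0 OR 0 = 0
n2 = t NOR n1 = 0 NOR 0 = 1
n3 = s NOR n2 = 1 NOR 1 = 0
n4 = n3 NOR r = 0 NOR 0 = 1
n5 = t NOR n4 = 0 NOR 1 = 0
n6 = NOT n5 = NOT 0 = 1
n7 = u XOR n6 = 0 XOR 1 = 1
n8 = n7 AND n2 = 1 AND 1 = 1
So n8 = 1 as required.

p=0, q=0, r=0, s=1, t=0, u=0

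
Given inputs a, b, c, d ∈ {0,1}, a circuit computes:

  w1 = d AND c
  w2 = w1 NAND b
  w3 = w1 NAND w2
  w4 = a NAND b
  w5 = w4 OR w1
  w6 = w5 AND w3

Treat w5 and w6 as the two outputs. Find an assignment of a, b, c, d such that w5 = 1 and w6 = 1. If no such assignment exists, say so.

a=1 b=0 c=0 d=1

Check with a=1 b=0 c=0 d=1:
w1 = d AND c = 1 AND 0 = 0
w2 = w1 NAND b = 0 NAND 0 = 1
w3 = w1 NAND w2 = 0 NAND 1 = 1
w4 = a NAND b = 1 NAND 0 = 1
w5 = w4 OR w1 = 1 OR 0 = 1
w6 = w5 AND w3 = 1 AND 1 = 1
So w5 = 1 and w6 = 1.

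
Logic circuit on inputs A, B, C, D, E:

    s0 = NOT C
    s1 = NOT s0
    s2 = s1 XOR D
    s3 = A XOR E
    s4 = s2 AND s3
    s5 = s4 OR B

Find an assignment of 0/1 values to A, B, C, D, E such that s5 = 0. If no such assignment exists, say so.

s5 = s4 OR B must be 0, so both s4 = 0 and B = 0.
Check with A=0 B=0 C=1 D=1 E=0:
s0 = NOT C = NOT 1 = 0
s1 = NOT s0 = NOT 0 = 1
s2 = s1 XOR D = 1 XOR 1 = 0
s3 = A XOR E = 0 XOR 0 = 0
s4 = s2 AND s3 = 0 AND 0 = 0
s5 = s4 OR B = 0 OR 0 = 0
So s5 = 0 as required.

A=0 B=0 C=1 D=1 E=0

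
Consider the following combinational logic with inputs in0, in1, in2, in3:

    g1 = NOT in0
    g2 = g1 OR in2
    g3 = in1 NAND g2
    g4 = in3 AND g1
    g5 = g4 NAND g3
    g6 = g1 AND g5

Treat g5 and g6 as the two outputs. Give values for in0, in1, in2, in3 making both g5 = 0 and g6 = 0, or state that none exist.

Check with in0=0 in1=0 in2=0 in3=1:
g1 = NOT in0 = NOT 0 = 1
g2 = g1 OR in2 = 1 OR 0 = 1
g3 = in1 NAND g2 = 0 NAND 1 = 1
g4 = in3 AND g1 = 1 AND 1 = 1
g5 = g4 NAND g3 = 1 NAND 1 = 0
g6 = g1 AND g5 = 1 AND 0 = 0
So g5 = 0 and g6 = 0.

in0=0 in1=0 in2=0 in3=1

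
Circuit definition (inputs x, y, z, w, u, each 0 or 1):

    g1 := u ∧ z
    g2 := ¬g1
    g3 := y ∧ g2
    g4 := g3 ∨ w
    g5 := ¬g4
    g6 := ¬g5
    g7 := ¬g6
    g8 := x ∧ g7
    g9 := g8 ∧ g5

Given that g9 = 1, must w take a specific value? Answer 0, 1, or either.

g9 = g8 ∧ g5 must be 1, so both g8 = 1 and g5 = 1.
g8 = x ∧ g7 must be 1, so both x = 1 and g7 = 1.
Every assignment with g9 = 1 has w = 0; there are 5 such assignment(s).

0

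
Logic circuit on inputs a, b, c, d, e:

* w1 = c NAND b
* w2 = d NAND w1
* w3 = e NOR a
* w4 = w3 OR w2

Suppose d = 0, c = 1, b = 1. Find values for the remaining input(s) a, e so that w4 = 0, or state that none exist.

With d = 0, c = 1, b = 1 fixed, none of the 4 settings of a, e give w4 = 0.
For example, with a=0, e=1:
w1 = c NAND b = 1 NAND 1 = 0
w2 = d NAND w1 = 0 NAND 0 = 1
w3 = e NOR a = 1 NOR 0 = 0
w4 = w3 OR w2 = 0 OR 1 = 1
giving w4 = 1 ≠ 0.

no solution exists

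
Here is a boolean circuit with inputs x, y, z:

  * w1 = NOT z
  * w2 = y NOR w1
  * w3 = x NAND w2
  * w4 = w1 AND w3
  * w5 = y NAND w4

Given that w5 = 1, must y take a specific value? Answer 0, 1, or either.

Both values of y occur among assignments with w5 = 1:
  y=0: x=0, y=0, z=0
  y=1: x=0, y=1, z=1

either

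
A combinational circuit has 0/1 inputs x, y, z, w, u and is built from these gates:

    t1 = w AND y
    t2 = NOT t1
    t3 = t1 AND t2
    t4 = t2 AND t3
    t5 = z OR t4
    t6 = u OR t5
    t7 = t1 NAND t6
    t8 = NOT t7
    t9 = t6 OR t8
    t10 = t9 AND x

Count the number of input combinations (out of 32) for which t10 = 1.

12

t10 = t9 AND x must be 1, so both t9 = 1 and x = 1.
t9 = t6 OR t8 must be 1, so at least one of t6, t8 is 1.
Enumerating the 32 input combinations, 12 give t10 = 1 and 20 give t10 = 0.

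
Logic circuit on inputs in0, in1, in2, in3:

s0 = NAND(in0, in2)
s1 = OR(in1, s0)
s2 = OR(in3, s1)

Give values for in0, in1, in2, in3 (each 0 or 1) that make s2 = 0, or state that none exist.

Check with in0=1, in1=0, in2=1, in3=0:
s0 = NAND(in0, in2) = NAND(1, 1) = 0
s1 = OR(in1, s0) = OR(0, 0) = 0
s2 = OR(in3, s1) = OR(0, 0) = 0
So s2 = 0 as required.

in0=1, in1=0, in2=1, in3=0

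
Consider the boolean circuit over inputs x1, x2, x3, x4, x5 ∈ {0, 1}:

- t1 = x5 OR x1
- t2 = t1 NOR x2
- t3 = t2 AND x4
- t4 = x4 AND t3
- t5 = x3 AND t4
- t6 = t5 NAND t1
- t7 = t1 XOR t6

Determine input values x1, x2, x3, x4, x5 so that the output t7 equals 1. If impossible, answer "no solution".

Check with x1=0, x2=1, x3=0, x4=1, x5=0:
t1 = x5 OR x1 = 0 OR 0 = 0
t2 = t1 NOR x2 = 0 NOR 1 = 0
t3 = t2 AND x4 = 0 AND 1 = 0
t4 = x4 AND t3 = 1 AND 0 = 0
t5 = x3 AND t4 = 0 AND 0 = 0
t6 = t5 NAND t1 = 0 NAND 0 = 1
t7 = t1 XOR t6 = 0 XOR 1 = 1
So t7 = 1 as required.

x1=0, x2=1, x3=0, x4=1, x5=0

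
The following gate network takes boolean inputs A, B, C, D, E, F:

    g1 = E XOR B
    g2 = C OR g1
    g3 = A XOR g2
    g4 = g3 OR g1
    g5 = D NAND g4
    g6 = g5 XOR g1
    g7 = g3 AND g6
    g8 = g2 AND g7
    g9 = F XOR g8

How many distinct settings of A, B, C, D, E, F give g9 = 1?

g9 = F XOR g8 must be 1, so F and g8 differ.
Enumerating the 64 input combinations, 32 give g9 = 1 and 32 give g9 = 0.

32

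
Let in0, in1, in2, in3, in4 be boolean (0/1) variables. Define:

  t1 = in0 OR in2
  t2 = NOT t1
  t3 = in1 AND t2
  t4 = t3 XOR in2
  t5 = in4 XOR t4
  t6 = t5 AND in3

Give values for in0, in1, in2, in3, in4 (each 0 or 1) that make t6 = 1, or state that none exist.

Check with in0=0, in1=1, in2=1, in3=1, in4=0:
t1 = in0 OR in2 = 0 OR 1 = 1
t2 = NOT t1 = NOT 1 = 0
t3 = in1 AND t2 = 1 AND 0 = 0
t4 = t3 XOR in2 = 0 XOR 1 = 1
t5 = in4 XOR t4 = 0 XOR 1 = 1
t6 = t5 AND in3 = 1 AND 1 = 1
So t6 = 1 as required.

in0=0, in1=1, in2=1, in3=1, in4=0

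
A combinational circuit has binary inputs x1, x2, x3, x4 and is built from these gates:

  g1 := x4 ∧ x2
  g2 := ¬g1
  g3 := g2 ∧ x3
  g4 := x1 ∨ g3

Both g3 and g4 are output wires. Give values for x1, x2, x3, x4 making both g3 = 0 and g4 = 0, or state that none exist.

Check with x1=0, x2=1, x3=0, x4=0:
g1 = x4 ∧ x2 = 0 ∧ 1 = 0
g2 = ¬g1 = ¬0 = 1
g3 = g2 ∧ x3 = 1 ∧ 0 = 0
g4 = x1 ∨ g3 = 0 ∨ 0 = 0
So g3 = 0 and g4 = 0.

x1=0, x2=1, x3=0, x4=0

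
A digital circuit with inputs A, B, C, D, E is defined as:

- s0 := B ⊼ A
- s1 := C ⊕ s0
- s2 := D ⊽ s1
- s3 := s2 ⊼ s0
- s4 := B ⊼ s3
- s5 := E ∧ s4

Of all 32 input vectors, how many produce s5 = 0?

23

s5 = E ∧ s4 must be 0, so at least one of E, s4 is 0.
Enumerating the 32 input combinations, 23 give s5 = 0 and 9 give s5 = 1.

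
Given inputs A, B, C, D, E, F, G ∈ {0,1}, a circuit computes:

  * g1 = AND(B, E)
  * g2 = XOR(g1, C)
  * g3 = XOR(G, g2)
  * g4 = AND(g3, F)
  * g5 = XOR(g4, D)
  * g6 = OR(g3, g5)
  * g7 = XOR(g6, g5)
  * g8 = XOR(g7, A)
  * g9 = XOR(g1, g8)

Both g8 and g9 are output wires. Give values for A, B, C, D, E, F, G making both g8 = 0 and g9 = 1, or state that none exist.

Check with A=0, B=1, C=0, D=1, E=1, F=0, G=0:
g1 = AND(B, E) = AND(1, 1) = 1
g2 = XOR(g1, C) = XOR(1, 0) = 1
g3 = XOR(G, g2) = XOR(0, 1) = 1
g4 = AND(g3, F) = AND(1, 0) = 0
g5 = XOR(g4, D) = XOR(0, 1) = 1
g6 = OR(g3, g5) = OR(1, 1) = 1
g7 = XOR(g6, g5) = XOR(1, 1) = 0
g8 = XOR(g7, A) = XOR(0, 0) = 0
g9 = XOR(g1, g8) = XOR(1, 0) = 1
So g8 = 0 and g9 = 1.

A=0, B=1, C=0, D=1, E=1, F=0, G=0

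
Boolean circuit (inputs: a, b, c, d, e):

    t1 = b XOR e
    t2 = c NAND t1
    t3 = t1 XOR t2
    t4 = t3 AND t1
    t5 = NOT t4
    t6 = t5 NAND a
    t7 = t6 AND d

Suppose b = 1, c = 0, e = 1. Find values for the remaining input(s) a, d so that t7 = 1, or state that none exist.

Check with b = 1, c = 0, e = 1 and a=0, d=1:
t1 = b XOR e = 1 XOR 1 = 0
t2 = c NAND t1 = 0 NAND 0 = 1
t3 = t1 XOR t2 = 0 XOR 1 = 1
t4 = t3 AND t1 = 1 AND 0 = 0
t5 = NOT t4 = NOT 0 = 1
t6 = t5 NAND a = 1 NAND 0 = 1
t7 = t6 AND d = 1 AND 1 = 1
So t7 = 1.

a=0, d=1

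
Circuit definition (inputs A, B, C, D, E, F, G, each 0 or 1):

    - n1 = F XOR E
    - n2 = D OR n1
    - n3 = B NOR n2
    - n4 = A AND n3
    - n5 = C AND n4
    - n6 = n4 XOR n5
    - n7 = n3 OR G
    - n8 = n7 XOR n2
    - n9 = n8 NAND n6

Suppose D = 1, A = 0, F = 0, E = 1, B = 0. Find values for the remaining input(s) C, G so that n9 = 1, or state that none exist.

n9 = n8 NAND n6 must be 1, so at least one of n8, n6 is 0.
Check with D = 1, A = 0, F = 0, E = 1, B = 0 and C=1, G=0:
n1 = F XOR E = 0 XOR 1 = 1
n2 = D OR n1 = 1 OR 1 = 1
n3 = B NOR n2 = 0 NOR 1 = 0
n4 = A AND n3 = 0 AND 0 = 0
n5 = C AND n4 = 1 AND 0 = 0
n6 = n4 XOR n5 = 0 XOR 0 = 0
n7 = n3 OR G = 0 OR 0 = 0
n8 = n7 XOR n2 = 0 XOR 1 = 1
n9 = n8 NAND n6 = 1 NAND 0 = 1
So n9 = 1.

C=1, G=0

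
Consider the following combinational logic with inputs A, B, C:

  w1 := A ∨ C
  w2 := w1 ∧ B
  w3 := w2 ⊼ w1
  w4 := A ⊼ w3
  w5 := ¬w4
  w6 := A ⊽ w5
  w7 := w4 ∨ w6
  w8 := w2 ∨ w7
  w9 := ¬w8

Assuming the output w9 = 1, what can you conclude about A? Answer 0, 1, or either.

1

w9 = ¬w8 must be 1, so w8 = 0.
w8 = w2 ∨ w7 must be 0, so both w2 = 0 and w7 = 0.
w2 = w1 ∧ B must be 0, so at least one of w1, B is 0.
Every assignment with w9 = 1 has A = 1; there are 2 such assignment(s).
  A=1, B=0, C=0
  A=1, B=0, C=1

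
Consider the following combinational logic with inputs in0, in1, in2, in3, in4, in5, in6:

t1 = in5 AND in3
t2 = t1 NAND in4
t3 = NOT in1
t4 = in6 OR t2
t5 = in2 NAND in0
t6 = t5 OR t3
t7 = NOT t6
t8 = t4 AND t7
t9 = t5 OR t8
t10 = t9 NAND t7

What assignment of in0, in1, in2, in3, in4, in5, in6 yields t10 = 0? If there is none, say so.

in0=1, in1=1, in2=1, in3=1, in4=0, in5=0, in6=1

t10 = t9 NAND t7 must be 0, so both t9 = 1 and t7 = 1.
t9 = t5 OR t8 must be 1, so at least one of t5, t8 is 1.
Check with in0=1, in1=1, in2=1, in3=1, in4=0, in5=0, in6=1:
t1 = in5 AND in3 = 0 AND 1 = 0
t2 = t1 NAND in4 = 0 NAND 0 = 1
t3 = NOT in1 = NOT 1 = 0
t4 = in6 OR t2 = 1 OR 1 = 1
t5 = in2 NAND in0 = 1 NAND 1 = 0
t6 = t5 OR t3 = 0 OR 0 = 0
t7 = NOT t6 = NOT 0 = 1
t8 = t4 AND t7 = 1 AND 1 = 1
t9 = t5 OR t8 = 0 OR 1 = 1
t10 = t9 NAND t7 = 1 NAND 1 = 0
So t10 = 0 as required.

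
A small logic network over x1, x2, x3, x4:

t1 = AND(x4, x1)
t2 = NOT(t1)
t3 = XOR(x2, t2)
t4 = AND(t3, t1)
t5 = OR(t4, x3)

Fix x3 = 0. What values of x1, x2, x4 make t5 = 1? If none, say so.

Check with x3 = 0 and x1=1, x2=1, x4=1:
t1 = AND(x4, x1) = AND(1, 1) = 1
t2 = NOT(t1) = NOT 1 = 0
t3 = XOR(x2, t2) = XOR(1, 0) = 1
t4 = AND(t3, t1) = AND(1, 1) = 1
t5 = OR(t4, x3) = OR(1, 0) = 1
So t5 = 1.

x1=1 x2=1 x4=1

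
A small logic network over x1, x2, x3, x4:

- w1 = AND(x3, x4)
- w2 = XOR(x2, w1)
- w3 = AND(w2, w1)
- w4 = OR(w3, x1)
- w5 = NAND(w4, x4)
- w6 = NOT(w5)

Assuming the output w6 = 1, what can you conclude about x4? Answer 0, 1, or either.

1

w6 = NOT(w5) must be 1, so w5 = 0.
w5 = NAND(w4, x4) must be 0, so both w4 = 1 and x4 = 1.
w4 = OR(w3, x1) must be 1, so at least one of w3, x1 is 1.
Every assignment with w6 = 1 has x4 = 1; there are 5 such assignment(s).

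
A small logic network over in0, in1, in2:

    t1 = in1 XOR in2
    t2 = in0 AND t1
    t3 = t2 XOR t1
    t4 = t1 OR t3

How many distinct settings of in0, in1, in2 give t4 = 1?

4

t4 = t1 OR t3 must be 1, so at least one of t1, t3 is 1.
Satisfying assignments:
  in0=0, in1=0, in2=1
  in0=0, in1=1, in2=0
  in0=1, in1=0, in2=1
  in0=1, in1=1, in2=0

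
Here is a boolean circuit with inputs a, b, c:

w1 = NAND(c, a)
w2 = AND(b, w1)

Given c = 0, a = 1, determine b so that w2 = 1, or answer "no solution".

b=1

Check with c = 0, a = 1 and b=1:
w1 = NAND(c, a) = NAND(0, 1) = 1
w2 = AND(b, w1) = AND(1, 1) = 1
So w2 = 1.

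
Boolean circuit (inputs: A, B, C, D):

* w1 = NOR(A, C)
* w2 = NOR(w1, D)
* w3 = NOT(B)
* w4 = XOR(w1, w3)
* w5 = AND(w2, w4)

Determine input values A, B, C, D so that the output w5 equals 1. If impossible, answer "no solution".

A=0, B=0, C=1, D=0

w5 = AND(w2, w4) must be 1, so both w2 = 1 and w4 = 1.
Check with A=0, B=0, C=1, D=0:
w1 = NOR(A, C) = NOR(0, 1) = 0
w2 = NOR(w1, D) = NOR(0, 0) = 1
w3 = NOT(B) = NOT 0 = 1
w4 = XOR(w1, w3) = XOR(0, 1) = 1
w5 = AND(w2, w4) = AND(1, 1) = 1
So w5 = 1 as required.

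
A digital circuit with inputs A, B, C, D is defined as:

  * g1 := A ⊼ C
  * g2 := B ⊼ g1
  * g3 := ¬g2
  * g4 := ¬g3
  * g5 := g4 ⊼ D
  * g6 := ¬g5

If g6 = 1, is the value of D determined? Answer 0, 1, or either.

1

g6 = ¬g5 must be 1, so g5 = 0.
g5 = g4 ⊼ D must be 0, so both g4 = 1 and D = 1.
Every assignment with g6 = 1 has D = 1; there are 5 such assignment(s).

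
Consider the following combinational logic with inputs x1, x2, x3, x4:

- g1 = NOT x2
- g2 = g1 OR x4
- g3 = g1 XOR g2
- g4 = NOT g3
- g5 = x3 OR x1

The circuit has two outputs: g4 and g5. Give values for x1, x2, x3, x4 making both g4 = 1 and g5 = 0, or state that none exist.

Check with x1=0, x2=1, x3=0, x4=0:
g1 = NOT x2 = NOT 1 = 0
g2 = g1 OR x4 = 0 OR 0 = 0
g3 = g1 XOR g2 = 0 XOR 0 = 0
g4 = NOT g3 = NOT 0 = 1
g5 = x3 OR x1 = 0 OR 0 = 0
So g4 = 1 and g5 = 0.

x1=0, x2=1, x3=0, x4=0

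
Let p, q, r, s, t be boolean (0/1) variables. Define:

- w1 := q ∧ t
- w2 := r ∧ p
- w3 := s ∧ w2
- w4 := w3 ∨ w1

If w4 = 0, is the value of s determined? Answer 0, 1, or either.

Both values of s occur among assignments with w4 = 0:
  s=0: p=0, q=0, r=0, s=0, t=0
  s=1: p=0, q=0, r=0, s=1, t=0

either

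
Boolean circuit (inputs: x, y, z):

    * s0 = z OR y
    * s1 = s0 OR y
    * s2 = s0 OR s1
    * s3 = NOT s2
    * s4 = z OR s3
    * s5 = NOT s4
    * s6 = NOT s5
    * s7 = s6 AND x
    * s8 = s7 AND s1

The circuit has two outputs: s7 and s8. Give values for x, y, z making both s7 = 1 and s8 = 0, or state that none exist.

x=1, y=0, z=0

Check with x=1, y=0, z=0:
s0 = z OR y = 0 OR 0 = 0
s1 = s0 OR y = 0 OR 0 = 0
s2 = s0 OR s1 = 0 OR 0 = 0
s3 = NOT s2 = NOT 0 = 1
s4 = z OR s3 = 0 OR 1 = 1
s5 = NOT s4 = NOT 1 = 0
s6 = NOT s5 = NOT 0 = 1
s7 = s6 AND x = 1 AND 1 = 1
s8 = s7 AND s1 = 1 AND 0 = 0
So s7 = 1 and s8 = 0.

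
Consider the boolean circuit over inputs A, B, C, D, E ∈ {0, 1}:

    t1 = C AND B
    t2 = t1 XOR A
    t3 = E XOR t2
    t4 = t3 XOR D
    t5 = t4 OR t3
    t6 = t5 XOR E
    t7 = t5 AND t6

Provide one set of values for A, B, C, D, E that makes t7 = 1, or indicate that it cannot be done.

t7 = t5 AND t6 must be 1, so both t5 = 1 and t6 = 1.
t5 = t4 OR t3 must be 1, so at least one of t4, t3 is 1.
t6 = t5 XOR E must be 1, so t5 and E differ.
Check with A=1, B=1, C=0, D=1, E=0:
t1 = C AND B = 0 AND 1 = 0
t2 = t1 XOR A = 0 XOR 1 = 1
t3 = E XOR t2 = 0 XOR 1 = 1
t4 = t3 XOR D = 1 XOR 1 = 0
t5 = t4 OR t3 = 0 OR 1 = 1
t6 = t5 XOR E = 1 XOR 0 = 1
t7 = t5 AND t6 = 1 AND 1 = 1
So t7 = 1 as required.

A=1, B=1, C=0, D=1, E=0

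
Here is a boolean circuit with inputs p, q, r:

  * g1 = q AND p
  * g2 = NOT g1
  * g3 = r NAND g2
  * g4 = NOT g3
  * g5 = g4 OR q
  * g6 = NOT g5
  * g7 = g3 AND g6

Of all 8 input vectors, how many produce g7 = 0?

g7 = g3 AND g6 must be 0, so at least one of g3, g6 is 0.
Satisfying assignments:
  p=0, q=0, r=1
  p=0, q=1, r=0
  p=0, q=1, r=1
  p=1, q=0, r=1
  p=1, q=1, r=0
  p=1, q=1, r=1

6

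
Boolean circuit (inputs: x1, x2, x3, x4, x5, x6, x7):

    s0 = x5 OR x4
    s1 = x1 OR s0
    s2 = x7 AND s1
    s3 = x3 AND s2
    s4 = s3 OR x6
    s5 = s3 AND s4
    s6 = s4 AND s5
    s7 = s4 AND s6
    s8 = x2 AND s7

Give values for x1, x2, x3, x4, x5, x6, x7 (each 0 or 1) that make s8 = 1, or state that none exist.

x1=1 x2=1 x3=1 x4=1 x5=0 x6=0 x7=1

s8 = x2 AND s7 must be 1, so both x2 = 1 and s7 = 1.
s7 = s4 AND s6 must be 1, so both s4 = 1 and s6 = 1.
Check with x1=1 x2=1 x3=1 x4=1 x5=0 x6=0 x7=1:
s0 = x5 OR x4 = 0 OR 1 = 1
s1 = x1 OR s0 = 1 OR 1 = 1
s2 = x7 AND s1 = 1 AND 1 = 1
s3 = x3 AND s2 = 1 AND 1 = 1
s4 = s3 OR x6 = 1 OR 0 = 1
s5 = s3 AND s4 = 1 AND 1 = 1
s6 = s4 AND s5 = 1 AND 1 = 1
s7 = s4 AND s6 = 1 AND 1 = 1
s8 = x2 AND s7 = 1 AND 1 = 1
So s8 = 1 as required.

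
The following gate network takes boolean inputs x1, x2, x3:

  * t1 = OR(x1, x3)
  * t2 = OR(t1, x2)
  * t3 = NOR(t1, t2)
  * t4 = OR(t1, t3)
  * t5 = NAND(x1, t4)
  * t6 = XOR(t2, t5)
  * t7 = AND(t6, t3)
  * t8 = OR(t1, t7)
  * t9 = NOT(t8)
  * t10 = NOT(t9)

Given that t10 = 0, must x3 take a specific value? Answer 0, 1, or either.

t10 = NOT(t9) must be 0, so t9 = 1.
t9 = NOT(t8) must be 1, so t8 = 0.
t8 = OR(t1, t7) must be 0, so both t1 = 0 and t7 = 0.
Every assignment with t10 = 0 has x3 = 0; there are 1 such assignment(s).
  x1=0, x2=1, x3=0

0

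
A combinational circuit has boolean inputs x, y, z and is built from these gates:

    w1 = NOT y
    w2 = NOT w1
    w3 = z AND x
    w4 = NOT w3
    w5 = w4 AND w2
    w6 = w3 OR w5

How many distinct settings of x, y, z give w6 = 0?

w6 = w3 OR w5 must be 0, so both w3 = 0 and w5 = 0.
Satisfying assignments:
  x=0, y=0, z=0
  x=0, y=0, z=1
  x=1, y=0, z=0

3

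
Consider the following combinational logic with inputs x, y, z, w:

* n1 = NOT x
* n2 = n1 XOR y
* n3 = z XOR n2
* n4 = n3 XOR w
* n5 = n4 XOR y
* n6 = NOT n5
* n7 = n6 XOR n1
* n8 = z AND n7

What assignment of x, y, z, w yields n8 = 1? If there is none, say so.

x=1, y=0, z=1, w=1

n8 = z AND n7 must be 1, so both z = 1 and n7 = 1.
Check with x=1, y=0, z=1, w=1:
n1 = NOT x = NOT 1 = 0
n2 = n1 XOR y = 0 XOR 0 = 0
n3 = z XOR n2 = 1 XOR 0 = 1
n4 = n3 XOR w = 1 XOR 1 = 0
n5 = n4 XOR y = 0 XOR 0 = 0
n6 = NOT n5 = NOT 0 = 1
n7 = n6 XOR n1 = 1 XOR 0 = 1
n8 = z AND n7 = 1 AND 1 = 1
So n8 = 1 as required.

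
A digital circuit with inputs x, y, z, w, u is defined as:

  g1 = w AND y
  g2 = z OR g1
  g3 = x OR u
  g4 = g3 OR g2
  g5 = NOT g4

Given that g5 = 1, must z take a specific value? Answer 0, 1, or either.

g5 = NOT g4 must be 1, so g4 = 0.
Every assignment with g5 = 1 has z = 0; there are 3 such assignment(s).
  x=0, y=0, z=0, w=0, u=0
  x=0, y=0, z=0, w=1, u=0
  x=0, y=1, z=0, w=0, u=0

0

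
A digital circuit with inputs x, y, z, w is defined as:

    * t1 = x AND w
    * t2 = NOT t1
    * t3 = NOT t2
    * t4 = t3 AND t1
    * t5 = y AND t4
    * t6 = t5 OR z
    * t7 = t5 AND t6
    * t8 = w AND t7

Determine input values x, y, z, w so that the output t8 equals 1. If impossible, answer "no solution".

Check with x=1, y=1, z=0, w=1:
t1 = x AND w = 1 AND 1 = 1
t2 = NOT t1 = NOT 1 = 0
t3 = NOT t2 = NOT 0 = 1
t4 = t3 AND t1 = 1 AND 1 = 1
t5 = y AND t4 = 1 AND 1 = 1
t6 = t5 OR z = 1 OR 0 = 1
t7 = t5 AND t6 = 1 AND 1 = 1
t8 = w AND t7 = 1 AND 1 = 1
So t8 = 1 as required.

x=1, y=1, z=0, w=1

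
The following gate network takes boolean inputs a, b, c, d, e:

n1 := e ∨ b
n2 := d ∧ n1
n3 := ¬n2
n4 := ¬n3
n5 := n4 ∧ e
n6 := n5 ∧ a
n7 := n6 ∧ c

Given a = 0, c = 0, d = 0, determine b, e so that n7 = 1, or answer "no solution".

With a = 0, c = 0, d = 0 fixed, none of the 4 settings of b, e give n7 = 1.
For example, with b=1, e=0:
n1 = e ∨ b = 0 ∨ 1 = 1
n2 = d ∧ n1 = 0 ∧ 1 = 0
n3 = ¬n2 = ¬0 = 1
n4 = ¬n3 = ¬1 = 0
n5 = n4 ∧ e = 0 ∧ 0 = 0
n6 = n5 ∧ a = 0 ∧ 0 = 0
n7 = n6 ∧ c = 0 ∧ 0 = 0
giving n7 = 0 ≠ 1.

no solution exists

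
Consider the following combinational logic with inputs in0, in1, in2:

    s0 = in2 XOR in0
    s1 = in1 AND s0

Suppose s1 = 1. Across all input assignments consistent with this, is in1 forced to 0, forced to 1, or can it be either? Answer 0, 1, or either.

s1 = in1 AND s0 must be 1, so both in1 = 1 and s0 = 1.
s0 = in2 XOR in0 must be 1, so in2 and in0 differ.
Every assignment with s1 = 1 has in1 = 1; there are 2 such assignment(s).
  in0=0, in1=1, in2=1
  in0=1, in1=1, in2=0

1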